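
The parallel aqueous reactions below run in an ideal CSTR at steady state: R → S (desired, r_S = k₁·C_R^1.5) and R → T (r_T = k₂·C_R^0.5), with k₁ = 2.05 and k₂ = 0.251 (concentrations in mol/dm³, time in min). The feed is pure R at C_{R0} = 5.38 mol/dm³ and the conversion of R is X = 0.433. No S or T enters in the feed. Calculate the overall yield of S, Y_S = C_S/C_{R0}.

Exit C_R = C_{R0}(1−X) = 5.38×0.567 = 3.050 mol/dm³.
Rates in a CSTR are evaluated at the outlet concentration: r_S = 2.05×3.050^1.5 = 10.92, r_T = 0.251×3.050^0.5 = 0.4384.
Fraction of consumed R going to S: r_S/(r_S+r_T) = 0.9614.
C_S = 0.9614·C_{R0}·X = 0.9614×5.38×0.433 = 2.24 mol/dm³; Y_S = C_S/C_{R0} = 0.416.

0.416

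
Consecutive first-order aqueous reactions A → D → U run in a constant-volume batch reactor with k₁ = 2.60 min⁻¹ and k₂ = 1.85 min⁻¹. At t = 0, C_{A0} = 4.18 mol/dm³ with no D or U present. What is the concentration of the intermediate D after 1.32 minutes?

0.792 mol/dm³

Solving the coupled first-order balances gives C_D(t) = [k₁/(k₂−k₁)]·C_{A0}·(e^(−k₁t) − e^(−k₂t)).
e^(−k₁t) = e^(−2.60×1.32) = e^(−3.432) = 0.03232; e^(−k₂t) = e^(−2.442) = 0.08699.
C_D = 2.60×4.18/(1.85−2.60) × (0.03232−0.08699) = (-14.49)×(-0.05466) = 0.7921 mol/dm³.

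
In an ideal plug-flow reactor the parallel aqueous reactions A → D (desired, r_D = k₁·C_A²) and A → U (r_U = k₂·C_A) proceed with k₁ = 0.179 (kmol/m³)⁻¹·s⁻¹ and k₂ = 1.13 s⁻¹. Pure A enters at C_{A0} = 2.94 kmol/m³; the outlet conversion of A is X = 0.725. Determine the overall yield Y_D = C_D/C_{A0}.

0.163

C_A = C_{A0}(1−X) = 0.8085 kmol/m³.
Along a PFR/batch, dC_U/dC_A = −r_U/(r_D+r_U) = −k₂/(k₂+k₁·C_A).
Integrating from C_{A0} to C_A: C_U = (1.13/0.179)·ln[(1.13+0.179·2.94)/(1.13+0.179·0.808)] = 6.313·ln(1.656/1.275) = 1.653 kmol/m³.
Then C_D = (C_{A0}−C_A) − C_U = 2.131 − 1.653 = 0.4786 kmol/m³.
Y_D = C_D/C_{A0} = 0.4786/2.94 = 0.163.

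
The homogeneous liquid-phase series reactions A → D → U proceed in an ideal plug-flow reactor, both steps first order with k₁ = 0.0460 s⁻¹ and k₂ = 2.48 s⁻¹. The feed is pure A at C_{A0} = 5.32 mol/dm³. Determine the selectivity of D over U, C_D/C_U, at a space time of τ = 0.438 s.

The intermediate concentration in a first-order A→B→C sequence is C_D = k₁C_{A0}(e^(−k₁τ) − e^(−k₂τ))/(k₂−k₁).
e^(−k₁τ) = e^(−0.0460×0.438) = e^(−0.02015) = 0.9801; e^(−k₂τ) = e^(−1.086) = 0.3375.
C_D = 0.0460×5.32/(2.48−0.0460) × (0.9801−0.3375) = 0.1005×0.6426 = 0.06461 mol/dm³.
C_A = C_{A0}e^(−k₁τ) = 5.214 mol/dm³, so C_U = C_{A0}−C_A−C_D = 0.04151 mol/dm³; C_D/C_U = 1.56.

1.56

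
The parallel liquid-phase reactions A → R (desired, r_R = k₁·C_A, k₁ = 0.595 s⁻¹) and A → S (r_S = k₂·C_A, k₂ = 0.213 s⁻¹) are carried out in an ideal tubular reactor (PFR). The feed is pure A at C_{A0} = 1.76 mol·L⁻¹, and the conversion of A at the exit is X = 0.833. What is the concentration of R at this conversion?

1.08 mol·L⁻¹

C_A = C_{A0}(1−X) = 0.2939 mol·L⁻¹.
Both paths are first order in A, so the instantaneous fraction to R is constant: dC_R/d(−C_A) = k₁/(k₁+k₂) = 0.7364.
C_R = 0.7364·(C_{A0}−C_A) = 0.7364×1.466 = 1.08 mol·L⁻¹.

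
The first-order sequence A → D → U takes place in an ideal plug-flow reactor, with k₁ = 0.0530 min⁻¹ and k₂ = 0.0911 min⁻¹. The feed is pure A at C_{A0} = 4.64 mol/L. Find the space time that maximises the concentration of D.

For first-order series the maximum of C_D occurs at τ_opt = ln(k₂/k₁)/(k₂−k₁).
= ln(0.0911/0.0530)/(0.0911−0.0530) = ln(1.719)/0.03810 = 0.5417/0.03810 = 14.2 min.

14.2 min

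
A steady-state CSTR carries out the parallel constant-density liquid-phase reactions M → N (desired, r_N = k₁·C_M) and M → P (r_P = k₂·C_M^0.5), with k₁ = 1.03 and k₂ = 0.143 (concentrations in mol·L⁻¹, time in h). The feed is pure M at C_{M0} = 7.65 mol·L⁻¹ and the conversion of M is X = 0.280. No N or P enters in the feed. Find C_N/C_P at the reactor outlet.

16.9

Exit C_M = C_{M0}(1−X) = 7.65×0.720 = 5.508 mol·L⁻¹.
Rates in a CSTR are evaluated at the outlet concentration: r_N = 1.03×5.508 = 5.673, r_P = 0.143×5.508^0.5 = 0.3356.
Overall selectivity = C_N/C_P = r_Nτ/(r_Pτ) = r_N/r_P = 16.9.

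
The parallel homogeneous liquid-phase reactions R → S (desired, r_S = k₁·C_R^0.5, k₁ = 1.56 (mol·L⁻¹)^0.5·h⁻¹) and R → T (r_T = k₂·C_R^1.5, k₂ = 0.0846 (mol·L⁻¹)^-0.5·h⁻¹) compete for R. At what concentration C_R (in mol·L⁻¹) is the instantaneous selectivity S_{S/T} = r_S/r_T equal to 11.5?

1.60 mol·L⁻¹

S_{S/T} = (k₁/k₂)·C_R⁻¹ ⇒ C_R = (S·k₂/k₁)^(-1).
= (11.5×0.0846/1.56)^(-1) = (0.6237)^(-1) = 1.60 mol·L⁻¹.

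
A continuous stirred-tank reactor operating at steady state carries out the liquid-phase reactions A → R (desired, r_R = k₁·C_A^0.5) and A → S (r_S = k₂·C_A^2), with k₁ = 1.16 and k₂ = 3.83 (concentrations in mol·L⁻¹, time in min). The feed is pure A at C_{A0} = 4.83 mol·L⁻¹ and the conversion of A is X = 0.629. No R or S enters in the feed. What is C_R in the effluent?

Exit C_A = C_{A0}(1−X) = 4.83×0.371 = 1.792 mol·L⁻¹.
A CSTR operates uniformly at the exit composition, giving r_R = 1.553 and r_S = 12.30 (each k·C_A^n at C_A = 1.792).
Fraction of consumed A going to R: r_R/(r_R+r_S) = 0.1121.
C_R = 0.1121·C_{A0}·X = 0.1121×4.83×0.629 = 0.341 mol·L⁻¹.

0.341 mol·L⁻¹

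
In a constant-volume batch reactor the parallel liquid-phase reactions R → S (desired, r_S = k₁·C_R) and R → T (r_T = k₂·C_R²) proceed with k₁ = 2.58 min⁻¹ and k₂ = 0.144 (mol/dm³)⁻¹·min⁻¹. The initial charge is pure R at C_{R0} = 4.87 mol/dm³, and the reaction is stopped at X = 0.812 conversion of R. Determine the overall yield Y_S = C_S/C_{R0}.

C_R = C_{R0}(1−X) = 0.9156 mol/dm³.
Along a PFR/batch, dC_S/dC_R = −r_S/(r_S+r_T) = −k₁/(k₁+k₂·C_R).
Integrating from C_{R0} to C_R: C_S = (2.58/0.144)·ln[(2.58+0.144·4.87)/(2.58+0.144·0.916)] = 17.92·ln(3.281/2.712) = 3.415 mol/dm³.
Y_S = C_S/C_{R0} = 3.415/4.87 = 0.701.

0.701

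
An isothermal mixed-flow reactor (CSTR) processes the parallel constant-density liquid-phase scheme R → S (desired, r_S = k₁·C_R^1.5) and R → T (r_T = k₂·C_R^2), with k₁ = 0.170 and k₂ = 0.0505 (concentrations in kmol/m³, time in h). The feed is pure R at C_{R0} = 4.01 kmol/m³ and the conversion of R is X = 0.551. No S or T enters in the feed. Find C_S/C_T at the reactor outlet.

2.51

Exit C_R = C_{R0}(1−X) = 4.01×0.449 = 1.800 kmol/m³.
A CSTR operates uniformly at the exit composition, giving r_S = 0.4107 and r_T = 0.1637 (each k·C_R^n at C_R = 1.800).
Overall selectivity = C_S/C_T = r_Sτ/(r_Tτ) = r_S/r_T = 2.51.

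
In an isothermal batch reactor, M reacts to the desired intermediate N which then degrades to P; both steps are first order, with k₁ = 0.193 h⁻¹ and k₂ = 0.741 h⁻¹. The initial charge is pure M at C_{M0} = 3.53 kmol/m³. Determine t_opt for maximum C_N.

2.45 h

The intermediate peaks when r₁ = r₂, i.e. k₁e^(−k₁t) = k₂e^(−k₂t), giving t_opt = ln(k₂/k₁)/(k₂−k₁).
= ln(0.741/0.193)/(0.741−0.193) = ln(3.839)/0.5480 = 1.345/0.5480 = 2.45 h.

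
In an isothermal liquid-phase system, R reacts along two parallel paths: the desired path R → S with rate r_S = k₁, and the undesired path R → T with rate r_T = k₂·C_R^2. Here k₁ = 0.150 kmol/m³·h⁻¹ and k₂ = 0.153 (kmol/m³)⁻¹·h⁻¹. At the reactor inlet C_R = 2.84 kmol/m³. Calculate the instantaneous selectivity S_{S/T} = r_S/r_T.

0.122

S_{S/T} = r_S/r_T = (k₁)/(k₂·C_R^2) = (k₁/k₂)·C_R^-2.
= (0.150) / (0.153×2.840^2) = 0.1500/1.234 = 0.122.
The undesired path is higher order in R, so low C_R (CSTR or dilute feed) favours S.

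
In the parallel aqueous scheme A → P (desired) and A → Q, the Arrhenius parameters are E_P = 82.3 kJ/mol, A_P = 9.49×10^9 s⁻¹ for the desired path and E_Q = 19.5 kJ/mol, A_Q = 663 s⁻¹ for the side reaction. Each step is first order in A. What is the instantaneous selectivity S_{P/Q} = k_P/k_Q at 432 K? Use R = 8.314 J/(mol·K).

0.365

k_P/k_Q = (A_P/A_Q)·exp[−(E_P−E_Q)/(RT)] = (A_P/A_Q)·exp[(E_Q−E_P)/(RT)].
(E_Q−E_P)/(RT) = (19.5−82.3)×10³/(8.314×432) = -62800/3592 = -17.49.
k_P/k_Q = (9.49×10^9/663)·exp(-17.49) = 1.431×10^7 × 2.549×10^-8 = 0.365.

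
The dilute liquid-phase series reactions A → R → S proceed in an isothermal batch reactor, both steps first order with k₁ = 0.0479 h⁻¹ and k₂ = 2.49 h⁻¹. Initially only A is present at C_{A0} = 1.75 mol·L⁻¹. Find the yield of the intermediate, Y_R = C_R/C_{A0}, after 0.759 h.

For first-order series with pure A initially, C_R(t) = k₁C_{A0}/(k₂−k₁)·(e^(−k₁t) − e^(−k₂t)).
e^(−k₁t) = e^(−0.0479×0.759) = e^(−0.03636) = 0.9643; e^(−k₂t) = e^(−1.890) = 0.1511.
C_R = 0.0479×1.75/(2.49−0.0479) × (0.9643−0.1511) = 0.03432×0.8132 = 0.02791 mol·L⁻¹.
Y_R = C_R/C_{A0} = 0.02791/1.75 = 0.0160.

0.0160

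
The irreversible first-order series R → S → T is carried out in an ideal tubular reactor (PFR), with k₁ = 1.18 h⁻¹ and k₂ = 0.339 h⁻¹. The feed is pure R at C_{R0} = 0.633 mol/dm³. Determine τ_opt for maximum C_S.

The intermediate peaks when r₁ = r₂, i.e. k₁e^(−k₁τ) = k₂e^(−k₂τ), giving τ_opt = ln(k₂/k₁)/(k₂−k₁).
= ln(0.339/1.18)/(0.339−1.18) = ln(0.2873)/-0.8410 = -1.247/-0.8410 = 1.48 h.

1.48 h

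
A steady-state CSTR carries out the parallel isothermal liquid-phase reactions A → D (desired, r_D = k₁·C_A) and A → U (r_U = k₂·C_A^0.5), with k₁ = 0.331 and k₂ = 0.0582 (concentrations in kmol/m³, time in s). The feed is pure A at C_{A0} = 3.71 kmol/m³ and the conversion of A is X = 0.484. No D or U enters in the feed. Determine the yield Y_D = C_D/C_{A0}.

Exit C_A = C_{A0}(1−X) = 3.71×0.516 = 1.914 kmol/m³.
Rates in a CSTR are evaluated at the outlet concentration: r_D = 0.331×1.914 = 0.6337, r_U = 0.0582×1.914^0.5 = 0.08053.
Fraction of consumed A going to D: r_D/(r_D+r_U) = 0.8872.
C_D = 0.8872·C_{A0}·X = 0.8872×3.71×0.484 = 1.59 kmol/m³; Y_D = C_D/C_{A0} = 0.429.

0.429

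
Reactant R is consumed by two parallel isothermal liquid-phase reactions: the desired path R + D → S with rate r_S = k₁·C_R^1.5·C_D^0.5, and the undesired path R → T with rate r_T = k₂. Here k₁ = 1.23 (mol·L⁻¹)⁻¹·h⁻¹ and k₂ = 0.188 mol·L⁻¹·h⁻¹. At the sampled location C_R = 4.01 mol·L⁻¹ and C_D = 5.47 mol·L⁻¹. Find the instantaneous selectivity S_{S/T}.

S_{S/T} = r_S/r_T = (k₁·C_R^1.5·C_D^0.5)/(k₂) = (k₁/k₂)·C_R^1.5·C_D^0.5.
= (1.23×4.010^1.5×5.470^0.5) / (0.188) = 23.10/0.1880 = 123.

123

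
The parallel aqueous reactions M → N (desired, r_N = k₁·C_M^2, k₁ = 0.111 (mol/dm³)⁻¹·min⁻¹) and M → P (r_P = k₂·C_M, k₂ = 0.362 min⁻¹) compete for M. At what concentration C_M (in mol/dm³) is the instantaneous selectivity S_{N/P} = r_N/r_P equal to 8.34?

S_{N/P} = (k₁/k₂)·C_M ⇒ C_M = S·k₂/k₁.
= 8.34×0.362/0.111 = 27.2 mol/dm³.

27.2 mol/dm³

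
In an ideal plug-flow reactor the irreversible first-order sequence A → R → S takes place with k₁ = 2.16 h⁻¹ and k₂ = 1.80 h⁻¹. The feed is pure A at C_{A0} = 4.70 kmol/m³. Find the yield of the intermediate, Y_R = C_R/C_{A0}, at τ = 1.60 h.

The intermediate concentration in a first-order A→B→C sequence is C_R = k₁C_{A0}(e^(−k₁τ) − e^(−k₂τ))/(k₂−k₁).
e^(−k₁τ) = e^(−2.16×1.60) = e^(−3.456) = 0.03156; e^(−k₂τ) = e^(−2.880) = 0.05613.
C_R = 2.16×4.70/(1.80−2.16) × (0.03156−0.05613) = (-28.20)×(-0.02458) = 0.6931 kmol/m³.
Y_R = C_R/C_{A0} = 0.6931/4.70 = 0.147.

0.147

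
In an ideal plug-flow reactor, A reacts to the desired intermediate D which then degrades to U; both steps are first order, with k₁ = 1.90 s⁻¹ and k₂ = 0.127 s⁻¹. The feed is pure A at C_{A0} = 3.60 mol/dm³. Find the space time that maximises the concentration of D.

1.53 s

The intermediate peaks when r₁ = r₂, i.e. k₁e^(−k₁τ) = k₂e^(−k₂τ), giving τ_opt = ln(k₂/k₁)/(k₂−k₁).
= ln(0.127/1.90)/(0.127−1.90) = ln(0.06684)/-1.773 = -2.705/-1.773 = 1.53 s.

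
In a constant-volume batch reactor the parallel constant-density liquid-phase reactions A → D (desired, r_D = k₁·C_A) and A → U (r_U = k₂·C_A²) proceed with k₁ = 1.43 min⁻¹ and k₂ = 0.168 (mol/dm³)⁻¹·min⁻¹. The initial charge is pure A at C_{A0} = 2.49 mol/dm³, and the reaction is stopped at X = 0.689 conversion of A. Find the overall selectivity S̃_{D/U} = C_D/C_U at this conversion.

C_A = C_{A0}(1−X) = 0.7744 mol/dm³.
Along a PFR/batch, dC_D/dC_A = −r_D/(r_D+r_U) = −k₁/(k₁+k₂·C_A).
Integrating from C_{A0} to C_A: C_D = (1.43/0.168)·ln[(1.43+0.168·2.49)/(1.43+0.168·0.774)] = 8.512·ln(1.848/1.560) = 1.443 mol/dm³.
C_U = (C_{A0}−C_A)−C_D = 0.2726 mol/dm³; S̃_{D/U} = 1.443/0.2726 = 5.29.

5.29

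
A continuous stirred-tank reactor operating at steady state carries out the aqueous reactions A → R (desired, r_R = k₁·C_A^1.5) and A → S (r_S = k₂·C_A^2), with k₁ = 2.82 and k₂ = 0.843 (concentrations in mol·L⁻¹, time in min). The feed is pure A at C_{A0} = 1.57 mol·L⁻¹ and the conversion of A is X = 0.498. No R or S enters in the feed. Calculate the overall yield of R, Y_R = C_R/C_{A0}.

Exit C_A = C_{A0}(1−X) = 1.57×0.502 = 0.7881 mol·L⁻¹.
In a CSTR the entire volume is at exit conditions, so r_R = 2.82×0.7881^1.5 = 1.973 and r_S = 0.843×0.7881^2 = 0.5236.
Fraction of consumed A going to R: r_R/(r_R+r_S) = 0.7903.
C_R = 0.7903·C_{A0}·X = 0.7903×1.57×0.498 = 0.618 mol·L⁻¹; Y_R = C_R/C_{A0} = 0.394.

0.394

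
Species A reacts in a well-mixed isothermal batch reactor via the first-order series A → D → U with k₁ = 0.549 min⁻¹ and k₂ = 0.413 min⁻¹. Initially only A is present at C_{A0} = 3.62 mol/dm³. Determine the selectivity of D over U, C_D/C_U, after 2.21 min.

1.49

The intermediate concentration in a first-order A→B→C sequence is C_D = k₁C_{A0}(e^(−k₁t) − e^(−k₂t))/(k₂−k₁).
e^(−k₁t) = e^(−0.549×2.21) = e^(−1.213) = 0.2972; e^(−k₂t) = e^(−0.9127) = 0.4014.
C_D = 0.549×3.62/(0.413−0.549) × (0.2972−0.4014) = (-14.61)×(-0.1042) = 1.523 mol/dm³.
C_A = C_{A0}e^(−k₁t) = 1.076 mol/dm³, so C_U = C_{A0}−C_A−C_D = 1.021 mol/dm³; C_D/C_U = 1.49.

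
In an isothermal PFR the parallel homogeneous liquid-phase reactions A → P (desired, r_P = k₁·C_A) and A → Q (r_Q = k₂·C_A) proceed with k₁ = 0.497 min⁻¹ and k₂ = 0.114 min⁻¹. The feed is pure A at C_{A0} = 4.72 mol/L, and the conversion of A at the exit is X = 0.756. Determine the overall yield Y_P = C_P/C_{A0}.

C_A = C_{A0}(1−X) = 1.152 mol/L.
Both paths are first order in A, so the instantaneous fraction to P is constant: dC_P/d(−C_A) = k₁/(k₁+k₂) = 0.8134.
C_P = 0.8134·(C_{A0}−C_A) = 0.8134×3.568 = 2.90 mol/L.
Y_P = C_P/C_{A0} = 2.903/4.72 = 0.615.

0.615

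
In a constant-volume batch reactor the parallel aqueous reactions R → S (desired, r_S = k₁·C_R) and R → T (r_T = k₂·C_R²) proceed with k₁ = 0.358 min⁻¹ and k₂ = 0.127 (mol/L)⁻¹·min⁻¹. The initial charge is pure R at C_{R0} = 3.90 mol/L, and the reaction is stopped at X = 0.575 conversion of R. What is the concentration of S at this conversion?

1.14 mol/L

C_R = C_{R0}(1−X) = 1.658 mol/L.
Along a PFR/batch, dC_S/dC_R = −r_S/(r_S+r_T) = −k₁/(k₁+k₂·C_R).
Integrating from C_{R0} to C_R: C_S = (0.358/0.127)·ln[(0.358+0.127·3.90)/(0.358+0.127·1.66)] = 2.819·ln(0.8533/0.5685) = 1.145 mol/L.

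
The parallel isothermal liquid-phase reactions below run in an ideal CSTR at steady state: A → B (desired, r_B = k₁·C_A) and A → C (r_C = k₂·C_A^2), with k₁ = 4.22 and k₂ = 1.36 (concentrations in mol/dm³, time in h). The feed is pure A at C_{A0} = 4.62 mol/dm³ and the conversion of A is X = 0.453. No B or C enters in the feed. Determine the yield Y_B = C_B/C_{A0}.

0.250

Exit C_A = C_{A0}(1−X) = 4.62×0.547 = 2.527 mol/dm³.
Rates in a CSTR are evaluated at the outlet concentration: r_B = 4.22×2.527 = 10.66, r_C = 1.36×2.527^2 = 8.686.
Fraction of consumed A going to B: r_B/(r_B+r_C) = 0.5511.
C_B = 0.5511·C_{A0}·X = 0.5511×4.62×0.453 = 1.15 mol/dm³; Y_B = C_B/C_{A0} = 0.250.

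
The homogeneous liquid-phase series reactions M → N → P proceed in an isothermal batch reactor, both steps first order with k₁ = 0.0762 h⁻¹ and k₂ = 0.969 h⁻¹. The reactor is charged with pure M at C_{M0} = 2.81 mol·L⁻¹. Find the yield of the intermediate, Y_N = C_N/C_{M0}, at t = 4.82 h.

For first-order series with pure M initially, C_N(t) = k₁C_{M0}/(k₂−k₁)·(e^(−k₁t) − e^(−k₂t)).
e^(−k₁t) = e^(−0.0762×4.82) = e^(−0.3673) = 0.6926; e^(−k₂t) = e^(−4.671) = 0.009367.
C_N = 0.0762×2.81/(0.969−0.0762) × (0.6926−0.009367) = 0.2398×0.6832 = 0.1639 mol·L⁻¹.
Y_N = C_N/C_{M0} = 0.1639/2.81 = 0.0583.

0.0583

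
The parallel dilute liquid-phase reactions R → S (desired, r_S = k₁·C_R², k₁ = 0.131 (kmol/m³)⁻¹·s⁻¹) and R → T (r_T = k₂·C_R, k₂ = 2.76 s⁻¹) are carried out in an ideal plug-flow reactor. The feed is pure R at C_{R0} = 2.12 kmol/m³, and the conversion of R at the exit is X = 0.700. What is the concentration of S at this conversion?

C_R = C_{R0}(1−X) = 0.6360 kmol/m³.
Along a PFR/batch, dC_T/dC_R = −r_T/(r_S+r_T) = −k₂/(k₂+k₁·C_R).
Integrating from C_{R0} to C_R: C_T = (2.76/0.131)·ln[(2.76+0.131·2.12)/(2.76+0.131·0.636)] = 21.07·ln(3.038/2.843) = 1.393 kmol/m³.
Then C_S = (C_{R0}−C_R) − C_T = 1.484 − 1.393 = 0.09059 kmol/m³.

0.0906 kmol/m³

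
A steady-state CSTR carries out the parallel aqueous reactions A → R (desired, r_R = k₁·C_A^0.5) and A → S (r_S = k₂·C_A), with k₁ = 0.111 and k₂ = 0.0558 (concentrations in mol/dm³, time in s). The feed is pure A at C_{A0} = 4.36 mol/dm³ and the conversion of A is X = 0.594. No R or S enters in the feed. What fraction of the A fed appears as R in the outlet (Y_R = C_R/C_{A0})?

Exit C_A = C_{A0}(1−X) = 4.36×0.406 = 1.770 mol/dm³.
Rates in a CSTR are evaluated at the outlet concentration: r_R = 0.111×1.770^0.5 = 0.1477, r_S = 0.0558×1.770 = 0.09877.
Fraction of consumed A going to R: r_R/(r_R+r_S) = 0.5992.
C_R = 0.5992·C_{A0}·X = 0.5992×4.36×0.594 = 1.55 mol/dm³; Y_R = C_R/C_{A0} = 0.356.

0.356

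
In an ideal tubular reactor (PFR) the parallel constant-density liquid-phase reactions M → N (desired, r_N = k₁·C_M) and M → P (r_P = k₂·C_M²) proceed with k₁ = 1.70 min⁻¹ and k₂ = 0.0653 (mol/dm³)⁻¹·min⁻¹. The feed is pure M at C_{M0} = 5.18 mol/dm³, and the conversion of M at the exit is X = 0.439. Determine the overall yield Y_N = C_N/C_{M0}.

0.380

C_M = C_{M0}(1−X) = 2.906 mol/dm³.
Along a PFR/batch, dC_N/dC_M = −r_N/(r_N+r_P) = −k₁/(k₁+k₂·C_M).
Integrating from C_{M0} to C_M: C_N = (1.70/0.0653)·ln[(1.70+0.0653·5.18)/(1.70+0.0653·2.91)] = 26.03·ln(2.038/1.890) = 1.969 mol/dm³.
Y_N = C_N/C_{M0} = 1.969/5.18 = 0.380.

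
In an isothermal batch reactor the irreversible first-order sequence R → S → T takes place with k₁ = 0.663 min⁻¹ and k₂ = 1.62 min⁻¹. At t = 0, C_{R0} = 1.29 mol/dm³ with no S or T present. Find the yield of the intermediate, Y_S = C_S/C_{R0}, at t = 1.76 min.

For first-order series with pure R initially, C_S(t) = k₁C_{R0}/(k₂−k₁)·(e^(−k₁t) − e^(−k₂t)).
e^(−k₁t) = e^(−0.663×1.76) = e^(−1.167) = 0.3113; e^(−k₂t) = e^(−2.851) = 0.05777.
C_S = 0.663×1.29/(1.62−0.663) × (0.3113−0.05777) = 0.8937×0.2536 = 0.2266 mol/dm³.
Y_S = C_S/C_{R0} = 0.2266/1.29 = 0.176.

0.176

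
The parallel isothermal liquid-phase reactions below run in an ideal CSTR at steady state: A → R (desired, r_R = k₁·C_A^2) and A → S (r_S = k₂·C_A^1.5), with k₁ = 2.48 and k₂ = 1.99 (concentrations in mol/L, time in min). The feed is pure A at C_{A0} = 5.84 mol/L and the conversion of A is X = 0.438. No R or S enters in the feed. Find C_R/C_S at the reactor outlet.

Exit C_A = C_{A0}(1−X) = 5.84×0.562 = 3.282 mol/L.
Rates in a CSTR are evaluated at the outlet concentration: r_R = 2.48×3.282^2 = 26.71, r_S = 1.99×3.282^1.5 = 11.83.
Overall selectivity = C_R/C_S = r_Rτ/(r_Sτ) = r_R/r_S = 2.26.

2.26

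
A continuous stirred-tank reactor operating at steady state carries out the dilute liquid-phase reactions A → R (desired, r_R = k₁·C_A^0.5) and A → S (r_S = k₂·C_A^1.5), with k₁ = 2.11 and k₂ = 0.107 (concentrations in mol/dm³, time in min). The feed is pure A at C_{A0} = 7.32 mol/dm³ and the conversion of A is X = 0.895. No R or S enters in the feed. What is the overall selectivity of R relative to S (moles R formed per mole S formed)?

Exit C_A = C_{A0}(1−X) = 7.32×0.105 = 0.7686 mol/dm³.
Rates in a CSTR are evaluated at the outlet concentration: r_R = 2.11×0.7686^0.5 = 1.850, r_S = 0.107×0.7686^1.5 = 0.07210.
Overall selectivity = C_R/C_S = r_Rτ/(r_Sτ) = r_R/r_S = 25.7.

25.7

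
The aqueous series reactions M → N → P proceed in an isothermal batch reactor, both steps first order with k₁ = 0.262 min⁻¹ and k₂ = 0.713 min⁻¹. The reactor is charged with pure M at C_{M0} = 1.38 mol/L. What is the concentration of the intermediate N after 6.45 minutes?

0.140 mol/L

Solving the coupled first-order balances gives C_N(t) = [k₁/(k₂−k₁)]·C_{M0}·(e^(−k₁t) − e^(−k₂t)).
e^(−k₁t) = e^(−0.262×6.45) = e^(−1.690) = 0.1845; e^(−k₂t) = e^(−4.599) = 0.01006.
C_N = 0.262×1.38/(0.713−0.262) × (0.1845−0.01006) = 0.8017×0.1745 = 0.1399 mol/L.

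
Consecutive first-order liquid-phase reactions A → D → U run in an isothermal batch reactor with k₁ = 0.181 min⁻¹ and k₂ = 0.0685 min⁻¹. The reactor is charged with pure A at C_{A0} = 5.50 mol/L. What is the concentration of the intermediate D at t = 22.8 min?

1.71 mol/L

For first-order series with pure A initially, C_D(t) = k₁C_{A0}/(k₂−k₁)·(e^(−k₁t) − e^(−k₂t)).
e^(−k₁t) = e^(−0.181×22.8) = e^(−4.127) = 0.01613; e^(−k₂t) = e^(−1.562) = 0.2098.
C_D = 0.181×5.50/(0.0685−0.181) × (0.01613−0.2098) = (-8.849)×(-0.1936) = 1.713 mol/L.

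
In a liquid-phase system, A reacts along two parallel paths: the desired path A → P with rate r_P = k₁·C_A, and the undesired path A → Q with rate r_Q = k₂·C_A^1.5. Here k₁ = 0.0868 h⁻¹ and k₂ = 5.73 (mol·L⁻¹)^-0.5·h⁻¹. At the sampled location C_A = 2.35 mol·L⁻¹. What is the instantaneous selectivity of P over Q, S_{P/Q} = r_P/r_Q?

S_{P/Q} = r_P/r_Q = (k₁·C_A)/(k₂·C_A^1.5) = (k₁/k₂)·C_A^-0.5.
= (0.0868×2.350) / (5.73×2.350^1.5) = 0.2040/20.64 = 0.00988.
The undesired path is higher order in A, so low C_A (CSTR or dilute feed) favours P.

0.00988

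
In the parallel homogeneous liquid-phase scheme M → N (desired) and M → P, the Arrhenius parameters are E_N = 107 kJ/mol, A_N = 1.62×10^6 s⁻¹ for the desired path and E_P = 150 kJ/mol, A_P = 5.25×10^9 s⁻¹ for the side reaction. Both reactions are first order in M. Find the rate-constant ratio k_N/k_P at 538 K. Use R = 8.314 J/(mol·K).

k_N/k_P = (A_N/A_P)·exp[−(E_N−E_P)/(RT)] = (A_N/A_P)·exp[(E_P−E_N)/(RT)].
(E_P−E_N)/(RT) = (150−107)×10³/(8.314×538) = 43000/4473 = 9.613.
k_N/k_P = (1.62×10^6/5.25×10^9)·exp(9.613) = 3.086×10^-4 × 14964 = 4.62.

4.62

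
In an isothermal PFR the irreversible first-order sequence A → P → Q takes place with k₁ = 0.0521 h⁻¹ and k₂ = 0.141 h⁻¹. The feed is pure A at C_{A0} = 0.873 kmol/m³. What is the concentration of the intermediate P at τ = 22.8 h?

0.135 kmol/m³

For first-order series with pure A initially, C_P(τ) = k₁C_{A0}/(k₂−k₁)·(e^(−k₁τ) − e^(−k₂τ)).
e^(−k₁τ) = e^(−0.0521×22.8) = e^(−1.188) = 0.3049; e^(−k₂τ) = e^(−3.215) = 0.04016.
C_P = 0.0521×0.873/(0.141−0.0521) × (0.3049−0.04016) = 0.5116×0.2647 = 0.1354 kmol/m³.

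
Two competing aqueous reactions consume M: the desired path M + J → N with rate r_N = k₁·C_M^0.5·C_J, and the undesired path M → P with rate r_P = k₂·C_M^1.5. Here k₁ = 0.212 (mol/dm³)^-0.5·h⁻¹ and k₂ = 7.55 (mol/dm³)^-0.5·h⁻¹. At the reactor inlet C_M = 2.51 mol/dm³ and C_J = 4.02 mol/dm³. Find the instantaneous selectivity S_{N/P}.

0.0450

S_{N/P} = r_N/r_P = (k₁·C_M^0.5·C_J)/(k₂·C_M^1.5) = (k₁/k₂)·C_M⁻¹·C_J.
= (0.212×2.510^0.5×4.020) / (7.55×2.510^1.5) = 1.350/30.02 = 0.0450.
The undesired path is higher order in M, so low C_M (CSTR or dilute feed) favours N.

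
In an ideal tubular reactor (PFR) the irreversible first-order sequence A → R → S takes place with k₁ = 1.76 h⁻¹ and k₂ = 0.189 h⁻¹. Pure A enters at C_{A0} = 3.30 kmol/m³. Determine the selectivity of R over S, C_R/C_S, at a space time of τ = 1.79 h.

The intermediate concentration in a first-order A→B→C sequence is C_R = k₁C_{A0}(e^(−k₁τ) − e^(−k₂τ))/(k₂−k₁).
e^(−k₁τ) = e^(−1.76×1.79) = e^(−3.150) = 0.04283; e^(−k₂τ) = e^(−0.3383) = 0.7130.
C_R = 1.76×3.30/(0.189−1.76) × (0.04283−0.7130) = (-3.697)×(-0.6701) = 2.478 kmol/m³.
C_A = C_{A0}e^(−k₁τ) = 0.1414 kmol/m³, so C_S = C_{A0}−C_A−C_R = 0.6811 kmol/m³; C_R/C_S = 3.64.

3.64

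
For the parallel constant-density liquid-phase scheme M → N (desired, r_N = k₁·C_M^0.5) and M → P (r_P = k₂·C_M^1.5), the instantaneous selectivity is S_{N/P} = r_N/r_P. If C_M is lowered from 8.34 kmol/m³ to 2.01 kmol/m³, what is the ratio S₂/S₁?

S_{N/P} = (k₁/k₂)·C_M⁻¹, so S₂/S₁ = (C_{M,2}/C_{M,1})⁻¹.
= 8.34/2.01 = 4.15.

4.15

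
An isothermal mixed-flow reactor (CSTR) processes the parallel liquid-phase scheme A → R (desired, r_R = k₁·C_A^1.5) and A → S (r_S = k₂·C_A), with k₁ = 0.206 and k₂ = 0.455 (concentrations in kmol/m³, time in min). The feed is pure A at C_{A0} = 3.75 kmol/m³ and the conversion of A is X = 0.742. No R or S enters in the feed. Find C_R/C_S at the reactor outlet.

Exit C_A = C_{A0}(1−X) = 3.75×0.258 = 0.9675 kmol/m³.
A CSTR operates uniformly at the exit composition, giving r_R = 0.1960 and r_S = 0.4402 (each k·C_A^n at C_A = 0.9675).
Overall selectivity = C_R/C_S = r_Rτ/(r_Sτ) = r_R/r_S = 0.445.

0.445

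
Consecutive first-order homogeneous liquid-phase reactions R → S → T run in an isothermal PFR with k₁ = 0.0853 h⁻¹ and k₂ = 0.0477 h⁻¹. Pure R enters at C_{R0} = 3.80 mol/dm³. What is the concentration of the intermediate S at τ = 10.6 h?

1.71 mol/dm³

For first-order series with pure R initially, C_S(τ) = k₁C_{R0}/(k₂−k₁)·(e^(−k₁τ) − e^(−k₂τ)).
e^(−k₁τ) = e^(−0.0853×10.6) = e^(−0.9042) = 0.4049; e^(−k₂τ) = e^(−0.5056) = 0.6031.
C_S = 0.0853×3.80/(0.0477−0.0853) × (0.4049−0.6031) = (-8.621)×(-0.1983) = 1.709 mol/dm³.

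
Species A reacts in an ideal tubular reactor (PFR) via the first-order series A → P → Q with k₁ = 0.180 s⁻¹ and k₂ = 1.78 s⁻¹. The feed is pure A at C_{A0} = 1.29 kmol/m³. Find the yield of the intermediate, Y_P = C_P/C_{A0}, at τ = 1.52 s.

Solving the coupled first-order balances gives C_P(τ) = [k₁/(k₂−k₁)]·C_{A0}·(e^(−k₁τ) − e^(−k₂τ)).
e^(−k₁τ) = e^(−0.180×1.52) = e^(−0.2736) = 0.7606; e^(−k₂τ) = e^(−2.706) = 0.06683.
C_P = 0.180×1.29/(1.78−0.180) × (0.7606−0.06683) = 0.1451×0.6938 = 0.1007 kmol/m³.
Y_P = C_P/C_{A0} = 0.1007/1.29 = 0.0781.

0.0781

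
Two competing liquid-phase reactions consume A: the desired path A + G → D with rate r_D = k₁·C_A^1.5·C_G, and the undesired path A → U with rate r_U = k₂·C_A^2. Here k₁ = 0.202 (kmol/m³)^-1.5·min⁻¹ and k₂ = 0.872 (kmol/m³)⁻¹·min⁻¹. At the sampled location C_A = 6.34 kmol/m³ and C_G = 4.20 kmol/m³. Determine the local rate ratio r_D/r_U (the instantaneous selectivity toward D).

S_{D/U} = r_D/r_U = (k₁·C_A^1.5·C_G)/(k₂·C_A^2) = (k₁/k₂)·C_A^-0.5·C_G.
= (0.202×6.340^1.5×4.200) / (0.872×6.340^2) = 13.54/35.05 = 0.386.

0.386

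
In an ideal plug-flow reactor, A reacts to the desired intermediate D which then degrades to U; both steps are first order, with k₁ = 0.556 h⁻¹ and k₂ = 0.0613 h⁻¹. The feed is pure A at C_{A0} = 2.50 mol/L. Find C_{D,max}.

1.90 mol/L

Evaluating C_D at τ_opt = ln(k₂/k₁)/(k₂−k₁) gives C_{D,max}/C_{A0} = (k₁/k₂)^[k₂/(k₂−k₁)].
= (0.556/0.0613)^(0.0613/(0.0613−0.556)) = (9.070)^(-0.1239) = 0.7609.
C_{D,max} = 0.7609×2.50 = 1.90 mol/L.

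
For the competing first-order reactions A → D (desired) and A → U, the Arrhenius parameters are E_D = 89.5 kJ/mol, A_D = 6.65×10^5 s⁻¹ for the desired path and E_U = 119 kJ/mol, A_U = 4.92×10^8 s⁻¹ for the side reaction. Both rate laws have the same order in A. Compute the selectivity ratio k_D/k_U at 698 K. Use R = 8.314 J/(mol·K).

0.218

Since both paths have the same order in A, the concentration cancels and S_{D/U} = k_D/k_U = (A_D/A_U)·exp[(E_U−E_D)/(RT)].
(E_U−E_D)/(RT) = (119−89.5)×10³/(8.314×698) = 29500/5803 = 5.083.
k_D/k_U = (6.65×10^5/4.92×10^8)·exp(5.083) = 0.001352 × 161.3 = 0.218.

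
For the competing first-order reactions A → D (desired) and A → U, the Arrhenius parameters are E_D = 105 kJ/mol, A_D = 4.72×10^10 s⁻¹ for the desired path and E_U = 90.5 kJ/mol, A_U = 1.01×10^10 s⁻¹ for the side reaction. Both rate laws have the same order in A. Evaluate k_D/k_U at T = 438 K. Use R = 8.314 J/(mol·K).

0.0872

With equal orders, S_{D/U} = k_D/k_U = (A_D/A_U)·exp[(E_U−E_D)/(RT)].
(E_U−E_D)/(RT) = (90.5−105)×10³/(8.314×438) = -14500/3642 = -3.982.
k_D/k_U = (4.72×10^10/1.01×10^10)·exp(-3.982) = 4.673 × 0.01865 = 0.0872.
Since E_D > E_U, raising the temperature improves selectivity toward D.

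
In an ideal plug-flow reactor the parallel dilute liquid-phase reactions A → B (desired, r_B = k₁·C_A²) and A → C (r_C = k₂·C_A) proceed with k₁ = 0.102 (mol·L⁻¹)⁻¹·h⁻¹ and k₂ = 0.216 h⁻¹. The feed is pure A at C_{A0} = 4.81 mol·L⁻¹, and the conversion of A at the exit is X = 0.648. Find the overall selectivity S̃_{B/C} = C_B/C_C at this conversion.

1.46

C_A = C_{A0}(1−X) = 1.693 mol·L⁻¹.
Along a PFR/batch, dC_C/dC_A = −r_C/(r_B+r_C) = −k₂/(k₂+k₁·C_A).
Integrating from C_{A0} to C_A: C_C = (0.216/0.102)·ln[(0.216+0.102·4.81)/(0.216+0.102·1.69)] = 2.118·ln(0.7066/0.3887) = 1.266 mol·L⁻¹.
Then C_B = (C_{A0}−C_A) − C_C = 3.117 − 1.266 = 1.851 mol·L⁻¹.
S̃_{B/C} = C_B/C_C = 1.851/1.266 = 1.46.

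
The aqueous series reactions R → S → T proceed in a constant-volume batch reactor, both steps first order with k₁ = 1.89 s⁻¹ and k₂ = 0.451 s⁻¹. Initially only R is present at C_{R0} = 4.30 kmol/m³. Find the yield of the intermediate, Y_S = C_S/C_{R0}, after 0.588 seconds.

0.575

Solving the coupled first-order balances gives C_S(t) = [k₁/(k₂−k₁)]·C_{R0}·(e^(−k₁t) − e^(−k₂t)).
e^(−k₁t) = e^(−1.89×0.588) = e^(−1.111) = 0.3291; e^(−k₂t) = e^(−0.2652) = 0.7671.
C_S = 1.89×4.30/(0.451−1.89) × (0.3291−0.7671) = (-5.648)×(-0.4379) = 2.473 kmol/m³.
Y_S = C_S/C_{R0} = 2.473/4.30 = 0.575.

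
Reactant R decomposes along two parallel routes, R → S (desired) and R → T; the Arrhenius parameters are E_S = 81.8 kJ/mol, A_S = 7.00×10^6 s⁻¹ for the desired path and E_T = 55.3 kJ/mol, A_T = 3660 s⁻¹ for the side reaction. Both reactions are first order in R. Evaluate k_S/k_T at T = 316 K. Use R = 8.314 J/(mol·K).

With equal orders, S_{S/T} = k_S/k_T = (A_S/A_T)·exp[(E_T−E_S)/(RT)].
(E_T−E_S)/(RT) = (55.3−81.8)×10³/(8.314×316) = -26500/2627 = -10.09.
k_S/k_T = (7.00×10^6/3660)·exp(-10.09) = 1913 × 4.163×10^-5 = 0.0796.
Since E_S > E_T, raising the temperature improves selectivity toward S.

0.0796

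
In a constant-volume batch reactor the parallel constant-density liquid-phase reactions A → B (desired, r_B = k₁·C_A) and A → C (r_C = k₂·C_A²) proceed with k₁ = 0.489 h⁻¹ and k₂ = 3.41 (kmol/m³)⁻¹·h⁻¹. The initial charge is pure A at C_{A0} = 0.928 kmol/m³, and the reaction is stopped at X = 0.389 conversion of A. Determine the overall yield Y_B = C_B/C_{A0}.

C_A = C_{A0}(1−X) = 0.5670 kmol/m³.
Along a PFR/batch, dC_B/dC_A = −r_B/(r_B+r_C) = −k₁/(k₁+k₂·C_A).
Integrating from C_{A0} to C_A: C_B = (0.489/3.41)·ln[(0.489+3.41·0.928)/(0.489+3.41·0.567)] = 0.1434·ln(3.653/2.422) = 0.05892 kmol/m³.
Y_B = C_B/C_{A0} = 0.05892/0.928 = 0.0635.

0.0635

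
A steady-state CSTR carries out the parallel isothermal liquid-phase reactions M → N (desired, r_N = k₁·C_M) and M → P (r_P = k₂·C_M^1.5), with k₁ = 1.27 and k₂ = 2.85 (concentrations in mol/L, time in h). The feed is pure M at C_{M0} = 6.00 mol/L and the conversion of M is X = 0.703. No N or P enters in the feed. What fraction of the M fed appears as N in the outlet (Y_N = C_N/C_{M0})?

Exit C_M = C_{M0}(1−X) = 6.00×0.297 = 1.782 mol/L.
Rates in a CSTR are evaluated at the outlet concentration: r_N = 1.27×1.782 = 2.263, r_P = 2.85×1.782^1.5 = 6.780.
Fraction of consumed M going to N: r_N/(r_N+r_P) = 0.2503.
C_N = 0.2503·C_{M0}·X = 0.2503×6.00×0.703 = 1.06 mol/L; Y_N = C_N/C_{M0} = 0.176.

0.176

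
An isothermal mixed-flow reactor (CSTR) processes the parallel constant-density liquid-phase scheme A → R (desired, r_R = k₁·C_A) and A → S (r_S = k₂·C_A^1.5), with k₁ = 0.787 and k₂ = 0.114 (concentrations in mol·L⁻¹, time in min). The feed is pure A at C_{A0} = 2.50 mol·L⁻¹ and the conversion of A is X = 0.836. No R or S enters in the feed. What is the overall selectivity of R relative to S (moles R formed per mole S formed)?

10.8

Exit C_A = C_{A0}(1−X) = 2.50×0.164 = 0.4100 mol·L⁻¹.
In a CSTR the entire volume is at exit conditions, so r_R = 0.787×0.4100 = 0.3227 and r_S = 0.114×0.4100^1.5 = 0.02993.
Overall selectivity = C_R/C_S = r_Rτ/(r_Sτ) = r_R/r_S = 10.8.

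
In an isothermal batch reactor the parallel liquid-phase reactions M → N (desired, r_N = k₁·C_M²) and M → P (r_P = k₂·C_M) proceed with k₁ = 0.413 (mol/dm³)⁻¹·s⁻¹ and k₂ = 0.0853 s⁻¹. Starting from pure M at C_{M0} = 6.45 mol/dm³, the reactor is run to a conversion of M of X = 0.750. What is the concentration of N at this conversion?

C_M = C_{M0}(1−X) = 1.613 mol/dm³.
Along a PFR/batch, dC_P/dC_M = −r_P/(r_N+r_P) = −k₂/(k₂+k₁·C_M).
Integrating from C_{M0} to C_M: C_P = (0.0853/0.413)·ln[(0.0853+0.413·6.45)/(0.0853+0.413·1.61)] = 0.2065·ln(2.749/0.7513) = 0.2679 mol/dm³.
Then C_N = (C_{M0}−C_M) − C_P = 4.838 − 0.2679 = 4.570 mol/dm³.

4.57 mol/dm³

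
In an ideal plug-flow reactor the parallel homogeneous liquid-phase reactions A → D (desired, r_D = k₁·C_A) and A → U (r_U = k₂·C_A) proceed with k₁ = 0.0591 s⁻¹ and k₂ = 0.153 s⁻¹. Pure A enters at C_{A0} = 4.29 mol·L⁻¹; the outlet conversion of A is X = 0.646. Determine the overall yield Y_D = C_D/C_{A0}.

C_A = C_{A0}(1−X) = 1.519 mol·L⁻¹.
Both paths are first order in A, so the instantaneous fraction to D is constant: dC_D/d(−C_A) = k₁/(k₁+k₂) = 0.2786.
C_D = 0.2786·(C_{A0}−C_A) = 0.2786×2.771 = 0.772 mol·L⁻¹.
Y_D = C_D/C_{A0} = 0.7722/4.29 = 0.180.

0.180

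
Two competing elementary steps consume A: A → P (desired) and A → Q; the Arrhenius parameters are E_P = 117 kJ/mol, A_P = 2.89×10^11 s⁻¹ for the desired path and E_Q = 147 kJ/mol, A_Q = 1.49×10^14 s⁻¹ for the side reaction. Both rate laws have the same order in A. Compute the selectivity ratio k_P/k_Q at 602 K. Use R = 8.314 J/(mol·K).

0.778

With equal orders, S_{P/Q} = k_P/k_Q = (A_P/A_Q)·exp[(E_Q−E_P)/(RT)].
(E_Q−E_P)/(RT) = (147−117)×10³/(8.314×602) = 30000/5005 = 5.994.
k_P/k_Q = (2.89×10^11/1.49×10^14)·exp(5.994) = 0.001940 × 401.0 = 0.778.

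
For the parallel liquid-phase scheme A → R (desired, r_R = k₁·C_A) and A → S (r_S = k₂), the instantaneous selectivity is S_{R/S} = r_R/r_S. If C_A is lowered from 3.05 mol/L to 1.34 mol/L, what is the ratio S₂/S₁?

S_{R/S} = (k₁/k₂)·C_A, so S₂/S₁ = (C_{A,2}/C_{A,1}).
= 1.34/3.05 = 0.439.
Selectivity toward R falls as C_A falls — high-concentration operation is favoured.

0.439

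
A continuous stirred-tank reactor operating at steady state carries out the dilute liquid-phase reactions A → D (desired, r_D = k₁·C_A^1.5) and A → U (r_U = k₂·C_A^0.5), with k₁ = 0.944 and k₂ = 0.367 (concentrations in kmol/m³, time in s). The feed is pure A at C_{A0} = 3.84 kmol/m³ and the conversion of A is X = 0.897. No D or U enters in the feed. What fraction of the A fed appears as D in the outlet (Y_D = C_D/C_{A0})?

Exit C_A = C_{A0}(1−X) = 3.84×0.103 = 0.3955 kmol/m³.
A CSTR operates uniformly at the exit composition, giving r_D = 0.2348 and r_U = 0.2308 (each k·C_A^n at C_A = 0.3955).
Fraction of consumed A going to D: r_D/(r_D+r_U) = 0.5043.
C_D = 0.5043·C_{A0}·X = 0.5043×3.84×0.897 = 1.74 kmol/m³; Y_D = C_D/C_{A0} = 0.452.

0.452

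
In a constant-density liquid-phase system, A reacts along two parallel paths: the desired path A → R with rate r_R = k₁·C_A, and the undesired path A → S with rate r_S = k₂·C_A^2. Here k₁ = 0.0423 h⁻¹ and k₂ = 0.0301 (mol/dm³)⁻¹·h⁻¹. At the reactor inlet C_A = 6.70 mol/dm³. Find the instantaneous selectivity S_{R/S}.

S_{R/S} = r_R/r_S = (k₁·C_A)/(k₂·C_A^2) = (k₁/k₂)·C_A⁻¹.
= (0.0423×6.700) / (0.0301×6.700^2) = 0.2834/1.351 = 0.210.

0.210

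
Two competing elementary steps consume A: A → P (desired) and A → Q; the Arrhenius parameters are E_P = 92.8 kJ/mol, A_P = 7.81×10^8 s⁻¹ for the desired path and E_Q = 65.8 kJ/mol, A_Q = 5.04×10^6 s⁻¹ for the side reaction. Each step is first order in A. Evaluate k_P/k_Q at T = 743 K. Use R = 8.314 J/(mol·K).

Since both paths have the same order in A, the concentration cancels and S_{P/Q} = k_P/k_Q = (A_P/A_Q)·exp[(E_Q−E_P)/(RT)].
(E_Q−E_P)/(RT) = (65.8−92.8)×10³/(8.314×743) = -27000/6177 = -4.371.
k_P/k_Q = (7.81×10^8/5.04×10^6)·exp(-4.371) = 155.0 × 0.01264 = 1.96.
Since E_P > E_Q, raising the temperature improves selectivity toward P.

1.96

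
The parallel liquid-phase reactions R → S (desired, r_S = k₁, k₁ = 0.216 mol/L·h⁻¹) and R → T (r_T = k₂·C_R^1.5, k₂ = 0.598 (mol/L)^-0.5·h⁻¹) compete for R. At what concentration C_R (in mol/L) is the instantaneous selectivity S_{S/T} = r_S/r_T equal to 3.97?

0.202 mol/L

S_{S/T} = (k₁/k₂)·C_R^-1.5 ⇒ C_R = (S·k₂/k₁)^(1/(-1.5)).
= (3.97×0.598/0.216)^(-0.6667) = (10.99)^(-0.6667) = 0.202 mol/L.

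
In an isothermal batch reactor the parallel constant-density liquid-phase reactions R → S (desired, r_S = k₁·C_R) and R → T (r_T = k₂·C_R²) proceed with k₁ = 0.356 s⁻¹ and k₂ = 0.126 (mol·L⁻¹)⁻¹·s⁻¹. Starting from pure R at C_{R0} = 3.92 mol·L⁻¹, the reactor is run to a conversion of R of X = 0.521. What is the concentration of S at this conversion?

1.02 mol·L⁻¹

C_R = C_{R0}(1−X) = 1.878 mol·L⁻¹.
Along a PFR/batch, dC_S/dC_R = −r_S/(r_S+r_T) = −k₁/(k₁+k₂·C_R).
Integrating from C_{R0} to C_R: C_S = (0.356/0.126)·ln[(0.356+0.126·3.92)/(0.356+0.126·1.88)] = 2.825·ln(0.8499/0.5926) = 1.019 mol·L⁻¹.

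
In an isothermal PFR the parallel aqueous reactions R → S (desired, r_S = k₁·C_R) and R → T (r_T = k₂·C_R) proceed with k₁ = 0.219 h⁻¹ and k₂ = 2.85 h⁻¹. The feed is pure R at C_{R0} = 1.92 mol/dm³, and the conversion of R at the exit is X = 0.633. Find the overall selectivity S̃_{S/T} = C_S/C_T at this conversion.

0.0768

C_R = C_{R0}(1−X) = 0.7046 mol/dm³.
Both paths are first order in R, so the instantaneous fraction to S is constant: dC_S/d(−C_R) = k₁/(k₁+k₂) = 0.07136.
C_S = 0.07136·(C_{R0}−C_R) = 0.07136×1.215 = 0.0867 mol/dm³.
C_T = (C_{R0}−C_R)−C_S = 1.129 mol/dm³; S̃_{S/T} = 0.08673/1.129 = 0.0768.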